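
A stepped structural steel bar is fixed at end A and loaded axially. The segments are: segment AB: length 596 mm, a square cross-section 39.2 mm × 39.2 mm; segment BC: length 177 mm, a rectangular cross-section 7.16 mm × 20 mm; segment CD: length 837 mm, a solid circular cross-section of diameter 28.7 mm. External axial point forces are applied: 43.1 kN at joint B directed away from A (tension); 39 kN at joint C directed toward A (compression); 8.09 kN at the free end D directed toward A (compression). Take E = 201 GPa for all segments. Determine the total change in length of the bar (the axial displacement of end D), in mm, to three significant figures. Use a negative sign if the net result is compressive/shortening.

-0.349 mm

Internal axial forces (sectioning from the free end, tension +): N_CD = -8.09 kN, N_BC = -47.09 kN, N_AB = -3.99 kN.
A_AB = 1537 mm².
A_BC = 143.2 mm².
A_CD = 646.9 mm².
δ_AB = -3990·596/(1537·201000) = -0.007699 mm
δ_BC = -47090·177/(143.2·201000) = -0.2896 mm
δ_CD = -8090·837/(646.9·201000) = -0.05207 mm
δ = Σδ_i = -0.3493 mm.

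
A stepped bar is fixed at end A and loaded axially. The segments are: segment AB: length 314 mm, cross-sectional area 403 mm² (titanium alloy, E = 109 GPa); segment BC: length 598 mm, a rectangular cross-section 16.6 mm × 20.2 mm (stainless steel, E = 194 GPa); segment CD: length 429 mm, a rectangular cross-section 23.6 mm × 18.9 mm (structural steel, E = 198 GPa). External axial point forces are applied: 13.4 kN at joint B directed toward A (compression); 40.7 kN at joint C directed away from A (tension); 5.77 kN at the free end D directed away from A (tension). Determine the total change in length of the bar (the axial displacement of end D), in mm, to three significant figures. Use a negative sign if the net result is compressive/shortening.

0.692 mm

Internal axial forces (sectioning from the free end, tension +): N_CD = 5.77 kN, N_BC = 46.47 kN, N_AB = 33.07 kN.
A_BC = 335.3 mm².
A_CD = 446 mm².
δ_AB = 33070·314/(403·109000) = 0.2364 mm
δ_BC = 46470·598/(335.3·194000) = 0.4272 mm
δ_CD = 5770·429/(446·198000) = 0.02803 mm
δ = Σδ_i = 0.6916 mm.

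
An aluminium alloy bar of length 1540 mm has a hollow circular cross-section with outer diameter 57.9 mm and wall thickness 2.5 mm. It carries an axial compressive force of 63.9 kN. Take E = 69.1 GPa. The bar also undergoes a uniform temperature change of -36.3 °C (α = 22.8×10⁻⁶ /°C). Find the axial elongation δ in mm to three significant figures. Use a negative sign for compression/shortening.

A = 435.1 mm².
δ_mech = NL/(AE) = -63900·1540/(435.1·69100) = -3.273 mm.
δ_thermal = αLΔT = 22.8e-6·1540·-36.3 = -1.275 mm.
δ = δ_mech + δ_thermal = -4.548 mm.

-4.55 mm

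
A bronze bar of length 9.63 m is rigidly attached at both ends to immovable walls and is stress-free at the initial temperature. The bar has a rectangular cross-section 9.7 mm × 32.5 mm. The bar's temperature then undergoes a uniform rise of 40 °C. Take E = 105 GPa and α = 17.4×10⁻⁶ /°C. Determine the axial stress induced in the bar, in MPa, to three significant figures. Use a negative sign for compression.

-73.1 MPa

Free thermal expansion αLΔT = 17.4e-6 · 9630 · 40 = 6.702 mm.
The walls impose strain ε = −(6.702)/9630 = -6.9600e-04; σ = Eε = 105000 · -6.9600e-04 = -73.08 MPa.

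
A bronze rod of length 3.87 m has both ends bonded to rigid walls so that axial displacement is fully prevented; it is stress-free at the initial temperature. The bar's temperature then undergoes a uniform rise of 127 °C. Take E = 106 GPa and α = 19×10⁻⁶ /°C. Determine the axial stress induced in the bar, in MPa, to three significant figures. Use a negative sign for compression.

Free thermal expansion αLΔT = 19e-6 · 3870 · 127 = 9.338 mm.
The walls impose strain ε = −(9.338)/3870 = -2.4130e-03; σ = Eε = 106000 · -2.4130e-03 = -255.8 MPa.

-256 MPa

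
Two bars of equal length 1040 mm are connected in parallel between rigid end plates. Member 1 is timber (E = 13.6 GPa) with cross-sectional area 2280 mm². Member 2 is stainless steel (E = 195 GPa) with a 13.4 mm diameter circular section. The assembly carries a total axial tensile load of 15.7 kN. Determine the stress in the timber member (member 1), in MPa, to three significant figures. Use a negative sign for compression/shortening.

3.65 MPa

A_2 = 141 mm².
Equal strain + equilibrium ⇒ each member carries load in proportion to AE: A₁E₁ = 31010000 N, A₂E₂ = 27500000 N, ΣAE = 58510000 N.
σ₁ = P·E₁/ΣAE = 15700·13600/58510000 = 3.649 MPa.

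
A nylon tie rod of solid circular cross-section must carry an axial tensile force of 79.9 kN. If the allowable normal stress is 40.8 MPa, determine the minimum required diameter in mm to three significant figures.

49.9 mm

Required area A ≥ P/σ_allow = 79900/40.8 = 1958 mm².
For a solid circular section, d ≥ √(4A/π) = 49.93 mm.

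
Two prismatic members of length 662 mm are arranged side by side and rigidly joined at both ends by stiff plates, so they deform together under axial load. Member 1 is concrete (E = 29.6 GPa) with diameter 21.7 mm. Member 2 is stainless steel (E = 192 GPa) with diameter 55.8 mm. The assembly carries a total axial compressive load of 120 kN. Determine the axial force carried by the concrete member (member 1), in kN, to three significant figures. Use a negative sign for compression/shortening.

-2.73 kN

A_1 = 369.8 mm².
A_2 = 2445 mm².
Equal strain + equilibrium ⇒ each member carries load in proportion to AE: A₁E₁ = 10950000 N, A₂E₂ = 469500000 N, ΣAE = 480500000 N.
F₁ = P·A₁E₁/ΣAE = -120000·10950000/480500000 = -2734 N.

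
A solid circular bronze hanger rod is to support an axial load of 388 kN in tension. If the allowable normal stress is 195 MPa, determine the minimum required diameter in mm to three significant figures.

50.3 mm

Required area A ≥ P/σ_allow = 388000/195 = 1990 mm².
For a solid circular section, d ≥ √(4A/π) = 50.33 mm.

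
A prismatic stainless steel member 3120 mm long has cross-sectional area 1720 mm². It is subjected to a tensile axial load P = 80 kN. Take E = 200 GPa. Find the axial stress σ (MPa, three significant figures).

46.5 MPa

σ = N/A = 80000/1720 = 46.51 MPa.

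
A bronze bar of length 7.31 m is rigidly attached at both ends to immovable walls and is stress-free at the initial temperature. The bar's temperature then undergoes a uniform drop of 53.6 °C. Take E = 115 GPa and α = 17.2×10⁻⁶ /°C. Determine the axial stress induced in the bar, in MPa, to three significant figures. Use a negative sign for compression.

Free thermal expansion αLΔT = 17.2e-6 · 7310 · -53.6 = -6.739 mm.
The walls impose strain ε = −(-6.739)/7310 = 9.2192e-04; σ = Eε = 115000 · 9.2192e-04 = 106 MPa.

106 MPa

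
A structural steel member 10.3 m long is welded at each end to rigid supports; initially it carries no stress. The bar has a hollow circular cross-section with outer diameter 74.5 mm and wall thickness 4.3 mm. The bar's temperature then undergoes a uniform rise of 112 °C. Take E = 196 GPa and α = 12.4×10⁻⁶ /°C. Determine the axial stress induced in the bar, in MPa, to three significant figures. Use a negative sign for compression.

Free thermal expansion αLΔT = 12.4e-6 · 10300 · 112 = 14.3 mm.
The walls impose strain ε = −(14.3)/10300 = -1.3888e-03; σ = Eε = 196000 · -1.3888e-03 = -272.2 MPa.

-272 MPa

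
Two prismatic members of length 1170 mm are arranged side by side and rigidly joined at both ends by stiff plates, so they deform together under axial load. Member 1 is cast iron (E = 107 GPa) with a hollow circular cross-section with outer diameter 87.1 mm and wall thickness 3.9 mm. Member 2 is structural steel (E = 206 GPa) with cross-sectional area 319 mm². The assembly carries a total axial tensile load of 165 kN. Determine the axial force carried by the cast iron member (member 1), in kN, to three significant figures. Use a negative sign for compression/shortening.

103 kN

A_1 = 1019 mm².
Equal strain + equilibrium ⇒ each member carries load in proportion to AE: A₁E₁ = 109100000 N, A₂E₂ = 65710000 N, ΣAE = 174800000 N.
F₁ = P·A₁E₁/ΣAE = 165000·109100000/174800000 = 103000 N.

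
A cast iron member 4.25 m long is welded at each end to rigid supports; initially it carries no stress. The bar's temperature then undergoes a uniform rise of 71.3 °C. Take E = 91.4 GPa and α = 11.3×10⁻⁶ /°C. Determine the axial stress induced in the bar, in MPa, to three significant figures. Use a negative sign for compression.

Free thermal expansion αLΔT = 11.3e-6 · 4250 · 71.3 = 3.424 mm.
The walls impose strain ε = −(3.424)/4250 = -8.0569e-04; σ = Eε = 91400 · -8.0569e-04 = -73.64 MPa.

-73.6 MPa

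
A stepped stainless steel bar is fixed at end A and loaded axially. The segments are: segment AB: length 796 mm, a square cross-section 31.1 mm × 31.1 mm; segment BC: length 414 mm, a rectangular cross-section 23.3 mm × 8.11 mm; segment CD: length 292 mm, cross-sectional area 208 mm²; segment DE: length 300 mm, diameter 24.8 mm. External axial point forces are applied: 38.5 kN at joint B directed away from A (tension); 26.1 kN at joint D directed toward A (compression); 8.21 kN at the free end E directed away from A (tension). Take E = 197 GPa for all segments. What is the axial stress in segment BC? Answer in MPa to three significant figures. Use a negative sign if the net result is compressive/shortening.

-94.7 MPa

Internal axial forces (sectioning from the free end, tension +): N_DE = 8.21 kN, N_CD = -17.89 kN, N_BC = -17.89 kN, N_AB = 20.61 kN.
A_BC = 189 mm².
σ_BC = N_BC/A_BC = -17890/189 = -94.67 MPa.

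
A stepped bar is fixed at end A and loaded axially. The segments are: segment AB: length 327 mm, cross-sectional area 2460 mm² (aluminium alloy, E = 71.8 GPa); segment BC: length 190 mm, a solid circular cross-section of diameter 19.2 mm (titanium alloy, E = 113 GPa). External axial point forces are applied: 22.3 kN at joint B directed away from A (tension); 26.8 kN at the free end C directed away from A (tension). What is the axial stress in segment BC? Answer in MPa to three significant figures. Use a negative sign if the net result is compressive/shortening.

Internal axial forces (sectioning from the free end, tension +): N_BC = 26.8 kN, N_AB = 49.1 kN.
A_BC = 289.5 mm².
σ_BC = N_BC/A_BC = 26800/289.5 = 92.56 MPa.

92.6 MPa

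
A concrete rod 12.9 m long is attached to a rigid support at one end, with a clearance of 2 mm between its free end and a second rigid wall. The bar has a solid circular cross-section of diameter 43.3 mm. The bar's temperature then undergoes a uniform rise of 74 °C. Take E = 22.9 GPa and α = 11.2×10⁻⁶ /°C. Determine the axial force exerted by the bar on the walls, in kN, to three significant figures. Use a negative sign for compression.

-22.7 kN

Free thermal expansion αLΔT = 11.2e-6 · 12900 · 74 = 10.69 mm.
The walls engage after the gap closes; constrained expansion = 10.69 − 2 = 8.692 mm.
The walls impose strain ε = −(8.692)/12900 = -6.7376e-04; σ = Eε = 22900 · -6.7376e-04 = -15.43 MPa.
Wall reaction R = σ·A = -15.43·1473 = -22720 N = -22.72 kN.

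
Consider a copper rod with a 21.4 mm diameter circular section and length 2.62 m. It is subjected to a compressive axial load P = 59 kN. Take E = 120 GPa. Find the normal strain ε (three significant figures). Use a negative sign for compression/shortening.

-0.00137

A = 359.7 mm².
σ = N/A = -164 MPa; ε = σ/E = -164/120000 = -1.367e-03.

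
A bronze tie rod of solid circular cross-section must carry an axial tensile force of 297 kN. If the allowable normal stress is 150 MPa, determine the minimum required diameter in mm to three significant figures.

50.2 mm

Required area A ≥ P/σ_allow = 297000/150 = 1980 mm².
For a solid circular section, d ≥ √(4A/π) = 50.21 mm.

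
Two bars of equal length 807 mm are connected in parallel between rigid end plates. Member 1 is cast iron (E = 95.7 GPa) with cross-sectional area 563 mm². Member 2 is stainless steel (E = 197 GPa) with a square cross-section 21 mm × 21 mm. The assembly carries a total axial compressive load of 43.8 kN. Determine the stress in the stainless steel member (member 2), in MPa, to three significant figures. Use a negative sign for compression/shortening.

A_2 = 441 mm².
Equal strain + equilibrium ⇒ each member carries load in proportion to AE: A₁E₁ = 53880000 N, A₂E₂ = 86880000 N, ΣAE = 140800000 N.
σ₂ = P·E₂/ΣAE = -43800·197000/140800000 = -61.3 MPa.

-61.3 MPa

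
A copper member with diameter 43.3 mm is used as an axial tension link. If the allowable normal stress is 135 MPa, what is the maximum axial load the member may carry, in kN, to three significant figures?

199 kN

A = 1473 mm².
P_max = σ_allow · A = 135 · 1473 = 198800 N = 198.8 kN.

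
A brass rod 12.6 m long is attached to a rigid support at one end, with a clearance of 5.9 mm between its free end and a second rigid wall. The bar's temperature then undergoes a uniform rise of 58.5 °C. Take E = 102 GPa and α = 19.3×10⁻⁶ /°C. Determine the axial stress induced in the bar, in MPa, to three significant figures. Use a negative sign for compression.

-67.4 MPa

Free thermal expansion αLΔT = 19.3e-6 · 12600 · 58.5 = 14.23 mm.
The walls engage after the gap closes; constrained expansion = 14.23 − 5.9 = 8.326 mm.
The walls impose strain ε = −(8.326)/12600 = -6.6080e-04; σ = Eε = 102000 · -6.6080e-04 = -67.4 MPa.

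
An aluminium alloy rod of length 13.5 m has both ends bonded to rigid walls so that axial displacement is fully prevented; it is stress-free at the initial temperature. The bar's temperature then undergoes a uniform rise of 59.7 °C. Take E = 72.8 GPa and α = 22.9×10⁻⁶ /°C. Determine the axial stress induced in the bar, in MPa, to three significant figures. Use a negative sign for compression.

-99.5 MPa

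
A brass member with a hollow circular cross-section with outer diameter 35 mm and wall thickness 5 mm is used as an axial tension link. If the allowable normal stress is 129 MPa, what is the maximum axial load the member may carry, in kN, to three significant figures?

A = 471.2 mm².
P_max = σ_allow · A = 129 · 471.2 = 60790 N = 60.79 kN.

60.8 kN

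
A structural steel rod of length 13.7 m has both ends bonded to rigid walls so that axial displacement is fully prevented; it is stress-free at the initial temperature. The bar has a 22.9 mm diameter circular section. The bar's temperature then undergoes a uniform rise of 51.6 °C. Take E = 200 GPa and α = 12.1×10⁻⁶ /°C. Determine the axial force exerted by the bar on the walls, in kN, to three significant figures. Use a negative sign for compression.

-51.4 kN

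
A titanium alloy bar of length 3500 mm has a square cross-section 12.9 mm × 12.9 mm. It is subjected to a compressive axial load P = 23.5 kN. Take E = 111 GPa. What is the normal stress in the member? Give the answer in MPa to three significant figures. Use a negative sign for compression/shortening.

-141 MPa

A = 166.4 mm².
σ = N/A = -23500/166.4 = -141.2 MPa.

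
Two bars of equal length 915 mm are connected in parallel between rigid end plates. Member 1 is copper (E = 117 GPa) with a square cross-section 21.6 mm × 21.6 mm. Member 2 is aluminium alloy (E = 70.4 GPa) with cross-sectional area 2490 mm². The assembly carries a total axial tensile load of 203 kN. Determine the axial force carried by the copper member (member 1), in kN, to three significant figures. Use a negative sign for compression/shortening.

A_1 = 466.6 mm².
Equal strain + equilibrium ⇒ each member carries load in proportion to AE: A₁E₁ = 54590000 N, A₂E₂ = 175300000 N, ΣAE = 229900000 N.
F₁ = P·A₁E₁/ΣAE = 203000·54590000/229900000 = 48200 N.

48.2 kN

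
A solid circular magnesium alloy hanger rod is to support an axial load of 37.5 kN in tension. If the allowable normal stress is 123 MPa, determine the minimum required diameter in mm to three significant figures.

Required area A ≥ P/σ_allow = 37500/123 = 304.9 mm².
For a solid circular section, d ≥ √(4A/π) = 19.7 mm.

19.7 mm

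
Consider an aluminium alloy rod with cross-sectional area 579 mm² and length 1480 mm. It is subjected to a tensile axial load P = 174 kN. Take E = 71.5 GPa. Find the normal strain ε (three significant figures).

0.00420

σ = N/A = 300.5 MPa; ε = σ/E = 300.5/71500 = 4.203e-03.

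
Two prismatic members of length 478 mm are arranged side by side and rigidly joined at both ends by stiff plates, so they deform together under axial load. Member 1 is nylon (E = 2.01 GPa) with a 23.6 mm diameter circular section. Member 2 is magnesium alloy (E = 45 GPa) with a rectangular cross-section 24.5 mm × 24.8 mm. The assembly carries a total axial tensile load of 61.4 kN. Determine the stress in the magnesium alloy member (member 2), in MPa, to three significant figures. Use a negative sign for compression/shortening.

97.9 MPa

A_1 = 437.4 mm².
A_2 = 607.6 mm².
Equal strain + equilibrium ⇒ each member carries load in proportion to AE: A₁E₁ = 879200 N, A₂E₂ = 27340000 N, ΣAE = 28220000 N.
σ₂ = P·E₂/ΣAE = 61400·45000/28220000 = 97.9 MPa.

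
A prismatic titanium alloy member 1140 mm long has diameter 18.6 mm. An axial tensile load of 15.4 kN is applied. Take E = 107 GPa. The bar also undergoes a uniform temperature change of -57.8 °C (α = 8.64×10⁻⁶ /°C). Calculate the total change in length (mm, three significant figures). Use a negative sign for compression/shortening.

A = 271.7 mm².
δ_mech = NL/(AE) = 15400·1140/(271.7·107000) = 0.6038 mm.
δ_thermal = αLΔT = 8.64e-6·1140·-57.8 = -0.5693 mm.
δ = δ_mech + δ_thermal = 0.03454 mm.

0.0345 mm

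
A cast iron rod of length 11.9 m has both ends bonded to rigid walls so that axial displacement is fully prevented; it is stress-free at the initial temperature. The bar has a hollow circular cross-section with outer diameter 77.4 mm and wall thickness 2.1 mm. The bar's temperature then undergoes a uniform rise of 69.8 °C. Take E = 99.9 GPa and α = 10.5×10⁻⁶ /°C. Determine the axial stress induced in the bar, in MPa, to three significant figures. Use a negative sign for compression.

-73.2 MPa

Free thermal expansion αLΔT = 10.5e-6 · 11900 · 69.8 = 8.722 mm.
The walls impose strain ε = −(8.722)/11900 = -7.3290e-04; σ = Eε = 99900 · -7.3290e-04 = -73.22 MPa.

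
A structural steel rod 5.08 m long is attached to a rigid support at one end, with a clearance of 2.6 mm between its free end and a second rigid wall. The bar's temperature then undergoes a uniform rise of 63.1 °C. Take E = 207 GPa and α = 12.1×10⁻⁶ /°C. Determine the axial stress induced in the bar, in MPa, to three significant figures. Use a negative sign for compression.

Free thermal expansion αLΔT = 12.1e-6 · 5080 · 63.1 = 3.879 mm.
The walls engage after the gap closes; constrained expansion = 3.879 − 2.6 = 1.279 mm.
The walls impose strain ε = −(1.279)/5080 = -2.5170e-04; σ = Eε = 207000 · -2.5170e-04 = -52.1 MPa.

-52.1 MPa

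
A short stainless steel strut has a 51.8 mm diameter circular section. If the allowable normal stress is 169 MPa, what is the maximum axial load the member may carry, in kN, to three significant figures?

356 kN

A = 2107 mm².
P_max = σ_allow · A = 169 · 2107 = 356200 N = 356.2 kN.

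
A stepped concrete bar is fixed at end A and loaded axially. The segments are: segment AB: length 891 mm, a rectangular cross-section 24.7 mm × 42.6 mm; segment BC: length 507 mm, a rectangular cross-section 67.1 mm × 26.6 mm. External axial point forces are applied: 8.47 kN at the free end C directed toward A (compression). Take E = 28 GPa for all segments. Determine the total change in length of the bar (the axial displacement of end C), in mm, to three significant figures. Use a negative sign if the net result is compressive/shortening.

Internal axial forces (sectioning from the free end, tension +): N_BC = -8.47 kN, N_AB = -8.47 kN.
A_AB = 1052 mm².
A_BC = 1785 mm².
δ_AB = -8470·891/(1052·28000) = -0.2562 mm
δ_BC = -8470·507/(1785·28000) = -0.08593 mm
δ = Σδ_i = -0.3421 mm.

-0.342 mm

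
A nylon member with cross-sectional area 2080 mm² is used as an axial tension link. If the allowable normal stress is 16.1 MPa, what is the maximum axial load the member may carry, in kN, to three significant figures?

33.5 kN

P_max = σ_allow · A = 16.1 · 2080 = 33490 N = 33.49 kN.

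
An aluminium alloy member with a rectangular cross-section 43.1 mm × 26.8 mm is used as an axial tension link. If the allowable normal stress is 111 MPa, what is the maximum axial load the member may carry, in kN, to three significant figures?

128 kN

A = 1155 mm².
P_max = σ_allow · A = 111 · 1155 = 128200 N = 128.2 kN.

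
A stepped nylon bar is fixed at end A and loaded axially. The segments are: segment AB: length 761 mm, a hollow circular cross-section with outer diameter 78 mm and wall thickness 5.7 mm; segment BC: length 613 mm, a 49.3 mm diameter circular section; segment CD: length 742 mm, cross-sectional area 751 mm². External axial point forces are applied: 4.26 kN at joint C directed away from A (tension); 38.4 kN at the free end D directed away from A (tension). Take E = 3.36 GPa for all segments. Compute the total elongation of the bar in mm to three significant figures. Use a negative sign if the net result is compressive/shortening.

22.8 mm

Internal axial forces (sectioning from the free end, tension +): N_CD = 38.4 kN, N_BC = 42.66 kN, N_AB = 42.66 kN.
A_AB = 1295 mm².
A_BC = 1909 mm².
δ_AB = 42660·761/(1295·3360) = 7.463 mm
δ_BC = 42660·613/(1909·3360) = 4.077 mm
δ_CD = 38400·742/(751·3360) = 11.29 mm
δ = Σδ_i = 22.83 mm.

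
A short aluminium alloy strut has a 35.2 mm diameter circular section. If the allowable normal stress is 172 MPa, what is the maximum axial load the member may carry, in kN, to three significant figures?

167 kN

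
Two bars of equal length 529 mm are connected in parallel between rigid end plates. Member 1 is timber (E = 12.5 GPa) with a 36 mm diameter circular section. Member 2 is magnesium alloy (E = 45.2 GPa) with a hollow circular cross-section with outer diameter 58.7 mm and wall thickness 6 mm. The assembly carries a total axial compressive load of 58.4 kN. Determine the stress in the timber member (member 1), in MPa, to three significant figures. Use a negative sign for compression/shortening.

-12.7 MPa

A_1 = 1018 mm².
A_2 = 993.4 mm².
Equal strain + equilibrium ⇒ each member carries load in proportion to AE: A₁E₁ = 12720000 N, A₂E₂ = 44900000 N, ΣAE = 57620000 N.
σ₁ = P·E₁/ΣAE = -58400·12500/57620000 = -12.67 MPa.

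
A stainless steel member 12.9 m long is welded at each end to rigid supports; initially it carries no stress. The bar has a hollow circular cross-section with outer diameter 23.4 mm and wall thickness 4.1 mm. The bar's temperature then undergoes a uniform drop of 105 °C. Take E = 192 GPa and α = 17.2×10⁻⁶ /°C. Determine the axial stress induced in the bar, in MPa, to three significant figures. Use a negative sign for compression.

347 MPa

Free thermal expansion αLΔT = 17.2e-6 · 12900 · -105 = -23.3 mm.
The walls impose strain ε = −(-23.3)/12900 = 1.8060e-03; σ = Eε = 192000 · 1.8060e-03 = 346.8 MPa.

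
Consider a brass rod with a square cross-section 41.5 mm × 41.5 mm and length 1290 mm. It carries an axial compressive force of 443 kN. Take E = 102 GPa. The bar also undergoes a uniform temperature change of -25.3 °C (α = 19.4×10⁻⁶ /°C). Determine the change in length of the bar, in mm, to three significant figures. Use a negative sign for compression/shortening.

-3.89 mm

A = 1722 mm².
δ_mech = NL/(AE) = -443000·1290/(1722·102000) = -3.253 mm.
δ_thermal = αLΔT = 19.4e-6·1290·-25.3 = -0.6332 mm.
δ = δ_mech + δ_thermal = -3.886 mm.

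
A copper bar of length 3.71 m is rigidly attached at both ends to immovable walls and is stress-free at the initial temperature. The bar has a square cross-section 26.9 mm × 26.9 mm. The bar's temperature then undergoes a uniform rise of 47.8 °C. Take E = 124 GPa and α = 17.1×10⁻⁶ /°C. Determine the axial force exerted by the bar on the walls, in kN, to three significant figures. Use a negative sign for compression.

-73.3 kN

Free thermal expansion αLΔT = 17.1e-6 · 3710 · 47.8 = 3.032 mm.
The walls impose strain ε = −(3.032)/3710 = -8.1738e-04; σ = Eε = 124000 · -8.1738e-04 = -101.4 MPa.
Wall reaction R = σ·A = -101.4·723.6 = -73340 N = -73.34 kN.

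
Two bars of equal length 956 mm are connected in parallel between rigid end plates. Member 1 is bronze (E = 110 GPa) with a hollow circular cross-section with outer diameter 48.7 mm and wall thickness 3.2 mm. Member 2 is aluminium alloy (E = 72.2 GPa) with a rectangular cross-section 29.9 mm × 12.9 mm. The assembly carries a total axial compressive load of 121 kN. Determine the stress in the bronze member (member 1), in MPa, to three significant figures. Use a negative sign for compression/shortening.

A_1 = 457.4 mm².
A_2 = 385.7 mm².
Equal strain + equilibrium ⇒ each member carries load in proportion to AE: A₁E₁ = 50320000 N, A₂E₂ = 27850000 N, ΣAE = 78160000 N.
σ₁ = P·E₁/ΣAE = -121000·110000/78160000 = -170.3 MPa.

-170 MPa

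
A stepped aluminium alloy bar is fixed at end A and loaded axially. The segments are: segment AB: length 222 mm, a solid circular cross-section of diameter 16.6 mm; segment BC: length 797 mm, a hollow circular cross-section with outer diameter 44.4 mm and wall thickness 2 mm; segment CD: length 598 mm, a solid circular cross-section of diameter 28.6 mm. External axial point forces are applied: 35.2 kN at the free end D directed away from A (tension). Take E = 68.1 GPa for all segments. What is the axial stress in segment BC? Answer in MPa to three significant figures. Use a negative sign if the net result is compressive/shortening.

132 MPa

Internal axial forces (sectioning from the free end, tension +): N_CD = 35.2 kN, N_BC = 35.2 kN, N_AB = 35.2 kN.
A_BC = 266.4 mm².
σ_BC = N_BC/A_BC = 35200/266.4 = 132.1 MPa.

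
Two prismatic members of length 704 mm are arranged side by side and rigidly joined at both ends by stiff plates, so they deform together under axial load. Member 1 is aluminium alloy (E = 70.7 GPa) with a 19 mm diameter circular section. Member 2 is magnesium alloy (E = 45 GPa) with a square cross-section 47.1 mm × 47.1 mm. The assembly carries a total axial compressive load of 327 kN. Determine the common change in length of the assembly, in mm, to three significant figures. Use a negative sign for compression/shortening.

-1.92 mm

A_1 = 283.5 mm².
A_2 = 2218 mm².
Equal strain + equilibrium ⇒ each member carries load in proportion to AE: A₁E₁ = 20050000 N, A₂E₂ = 99830000 N, ΣAE = 119900000 N.
δ = PL/ΣAE = -327000·704/119900000 = -1.92 mm.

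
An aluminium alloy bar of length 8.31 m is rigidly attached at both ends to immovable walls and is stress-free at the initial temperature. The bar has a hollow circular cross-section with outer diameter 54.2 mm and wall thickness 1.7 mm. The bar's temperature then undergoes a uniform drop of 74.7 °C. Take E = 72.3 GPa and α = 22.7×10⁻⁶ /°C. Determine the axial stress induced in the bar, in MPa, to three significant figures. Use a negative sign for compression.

123 MPa

Free thermal expansion αLΔT = 22.7e-6 · 8310 · -74.7 = -14.09 mm.
The walls impose strain ε = −(-14.09)/8310 = 1.6957e-03; σ = Eε = 72300 · 1.6957e-03 = 122.6 MPa.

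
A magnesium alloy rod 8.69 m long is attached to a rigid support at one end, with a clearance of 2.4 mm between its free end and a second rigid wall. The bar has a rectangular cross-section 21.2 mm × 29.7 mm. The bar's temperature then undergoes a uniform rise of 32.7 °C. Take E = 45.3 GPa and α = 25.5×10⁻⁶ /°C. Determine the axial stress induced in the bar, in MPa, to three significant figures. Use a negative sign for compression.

-25.3 MPa

Free thermal expansion αLΔT = 25.5e-6 · 8690 · 32.7 = 7.246 mm.
The walls engage after the gap closes; constrained expansion = 7.246 − 2.4 = 4.846 mm.
The walls impose strain ε = −(4.846)/8690 = -5.5767e-04; σ = Eε = 45300 · -5.5767e-04 = -25.26 MPa.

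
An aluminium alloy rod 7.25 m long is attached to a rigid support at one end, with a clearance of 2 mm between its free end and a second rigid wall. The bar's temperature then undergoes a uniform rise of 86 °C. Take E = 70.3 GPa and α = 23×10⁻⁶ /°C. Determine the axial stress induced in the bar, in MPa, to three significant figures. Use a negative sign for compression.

Free thermal expansion αLΔT = 23e-6 · 7250 · 86 = 14.34 mm.
The walls engage after the gap closes; constrained expansion = 14.34 − 2 = 12.34 mm.
The walls impose strain ε = −(12.34)/7250 = -1.7021e-03; σ = Eε = 70300 · -1.7021e-03 = -119.7 MPa.

-120 MPa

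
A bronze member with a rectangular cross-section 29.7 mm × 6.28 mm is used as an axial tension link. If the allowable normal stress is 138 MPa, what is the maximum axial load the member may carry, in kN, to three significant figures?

A = 186.5 mm².
P_max = σ_allow · A = 138 · 186.5 = 25740 N = 25.74 kN.

25.7 kN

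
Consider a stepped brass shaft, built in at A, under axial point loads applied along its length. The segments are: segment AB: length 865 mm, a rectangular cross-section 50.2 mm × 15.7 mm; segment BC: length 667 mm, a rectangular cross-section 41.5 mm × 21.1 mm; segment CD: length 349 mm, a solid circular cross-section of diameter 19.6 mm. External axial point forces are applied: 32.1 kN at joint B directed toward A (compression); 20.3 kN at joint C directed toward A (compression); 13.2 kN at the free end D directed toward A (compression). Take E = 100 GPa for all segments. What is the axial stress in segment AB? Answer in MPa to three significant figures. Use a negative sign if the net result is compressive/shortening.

-83.2 MPa

Internal axial forces (sectioning from the free end, tension +): N_CD = -13.2 kN, N_BC = -33.5 kN, N_AB = -65.6 kN.
A_AB = 788.1 mm².
σ_AB = N_AB/A_AB = -65600/788.1 = -83.23 MPa.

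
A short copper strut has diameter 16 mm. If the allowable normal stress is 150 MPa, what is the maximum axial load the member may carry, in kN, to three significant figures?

A = 201.1 mm².
P_max = σ_allow · A = 150 · 201.1 = 30160 N = 30.16 kN.

30.2 kN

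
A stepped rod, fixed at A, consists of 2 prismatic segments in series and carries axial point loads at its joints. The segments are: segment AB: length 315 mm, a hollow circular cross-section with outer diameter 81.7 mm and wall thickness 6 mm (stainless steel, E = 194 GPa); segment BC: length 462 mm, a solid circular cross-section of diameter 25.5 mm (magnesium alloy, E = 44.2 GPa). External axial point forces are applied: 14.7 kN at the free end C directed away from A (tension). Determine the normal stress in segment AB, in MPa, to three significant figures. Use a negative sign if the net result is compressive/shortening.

10.3 MPa

Internal axial forces (sectioning from the free end, tension +): N_BC = 14.7 kN, N_AB = 14.7 kN.
A_AB = 1427 mm².
σ_AB = N_AB/A_AB = 14700/1427 = 10.3 MPa.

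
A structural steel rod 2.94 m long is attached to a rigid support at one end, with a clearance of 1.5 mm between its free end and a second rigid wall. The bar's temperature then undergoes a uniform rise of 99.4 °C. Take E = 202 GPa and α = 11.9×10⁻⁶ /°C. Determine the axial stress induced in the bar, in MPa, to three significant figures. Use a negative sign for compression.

Free thermal expansion αLΔT = 11.9e-6 · 2940 · 99.4 = 3.478 mm.
The walls engage after the gap closes; constrained expansion = 3.478 − 1.5 = 1.978 mm.
The walls impose strain ε = −(1.978)/2940 = -6.7266e-04; σ = Eε = 202000 · -6.7266e-04 = -135.9 MPa.

-136 MPa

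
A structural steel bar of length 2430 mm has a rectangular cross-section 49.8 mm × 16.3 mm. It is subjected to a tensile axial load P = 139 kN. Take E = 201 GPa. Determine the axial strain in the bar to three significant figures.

8.52e-04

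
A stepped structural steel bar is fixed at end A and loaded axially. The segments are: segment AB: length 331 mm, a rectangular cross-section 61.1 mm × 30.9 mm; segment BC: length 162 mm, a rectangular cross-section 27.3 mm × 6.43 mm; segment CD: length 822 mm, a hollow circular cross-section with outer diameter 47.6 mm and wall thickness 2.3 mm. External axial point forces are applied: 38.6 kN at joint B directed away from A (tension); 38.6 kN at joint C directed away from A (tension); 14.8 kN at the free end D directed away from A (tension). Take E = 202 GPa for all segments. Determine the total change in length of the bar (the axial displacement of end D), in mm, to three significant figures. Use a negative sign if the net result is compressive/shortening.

Internal axial forces (sectioning from the free end, tension +): N_CD = 14.8 kN, N_BC = 53.4 kN, N_AB = 92 kN.
A_AB = 1888 mm².
A_BC = 175.5 mm².
A_CD = 327.3 mm².
δ_AB = 92000·331/(1888·202000) = 0.07985 mm
δ_BC = 53400·162/(175.5·202000) = 0.244 mm
δ_CD = 14800·822/(327.3·202000) = 0.184 mm
δ = Σδ_i = 0.5078 mm.

0.508 mm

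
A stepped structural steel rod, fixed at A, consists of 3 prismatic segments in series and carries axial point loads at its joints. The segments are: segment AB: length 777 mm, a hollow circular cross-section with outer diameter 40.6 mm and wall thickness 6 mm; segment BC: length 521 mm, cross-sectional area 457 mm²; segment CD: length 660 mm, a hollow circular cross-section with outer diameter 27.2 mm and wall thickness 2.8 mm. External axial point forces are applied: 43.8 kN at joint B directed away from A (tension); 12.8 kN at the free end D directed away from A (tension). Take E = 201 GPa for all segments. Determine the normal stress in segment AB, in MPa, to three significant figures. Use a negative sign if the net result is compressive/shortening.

86.8 MPa

Internal axial forces (sectioning from the free end, tension +): N_CD = 12.8 kN, N_BC = 12.8 kN, N_AB = 56.6 kN.
A_AB = 652.2 mm².
σ_AB = N_AB/A_AB = 56600/652.2 = 86.78 MPa.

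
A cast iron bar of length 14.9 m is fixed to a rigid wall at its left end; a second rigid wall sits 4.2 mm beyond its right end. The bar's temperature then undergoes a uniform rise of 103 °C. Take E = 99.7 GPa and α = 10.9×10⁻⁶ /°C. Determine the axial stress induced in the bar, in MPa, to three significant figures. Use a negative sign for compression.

Free thermal expansion αLΔT = 10.9e-6 · 14900 · 103 = 16.73 mm.
The walls engage after the gap closes; constrained expansion = 16.73 − 4.2 = 12.53 mm.
The walls impose strain ε = −(12.53)/14900 = -8.4082e-04; σ = Eε = 99700 · -8.4082e-04 = -83.83 MPa.

-83.8 MPa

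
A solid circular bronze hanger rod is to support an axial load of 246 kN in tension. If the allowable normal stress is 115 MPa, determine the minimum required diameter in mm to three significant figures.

Required area A ≥ P/σ_allow = 246000/115 = 2139 mm².
For a solid circular section, d ≥ √(4A/π) = 52.19 mm.

52.2 mm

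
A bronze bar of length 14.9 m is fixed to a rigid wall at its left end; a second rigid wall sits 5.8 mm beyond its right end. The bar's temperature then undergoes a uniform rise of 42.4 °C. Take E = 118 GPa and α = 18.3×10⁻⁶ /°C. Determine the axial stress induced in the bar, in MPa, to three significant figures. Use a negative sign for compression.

-45.6 MPa

Free thermal expansion αLΔT = 18.3e-6 · 14900 · 42.4 = 11.56 mm.
The walls engage after the gap closes; constrained expansion = 11.56 − 5.8 = 5.761 mm.
The walls impose strain ε = −(5.761)/14900 = -3.8666e-04; σ = Eε = 118000 · -3.8666e-04 = -45.63 MPa.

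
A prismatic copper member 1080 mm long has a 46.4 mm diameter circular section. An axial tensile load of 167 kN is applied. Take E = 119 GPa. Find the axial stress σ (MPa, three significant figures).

A = 1691 mm².
σ = N/A = 167000/1691 = 98.76 MPa.

98.8 MPa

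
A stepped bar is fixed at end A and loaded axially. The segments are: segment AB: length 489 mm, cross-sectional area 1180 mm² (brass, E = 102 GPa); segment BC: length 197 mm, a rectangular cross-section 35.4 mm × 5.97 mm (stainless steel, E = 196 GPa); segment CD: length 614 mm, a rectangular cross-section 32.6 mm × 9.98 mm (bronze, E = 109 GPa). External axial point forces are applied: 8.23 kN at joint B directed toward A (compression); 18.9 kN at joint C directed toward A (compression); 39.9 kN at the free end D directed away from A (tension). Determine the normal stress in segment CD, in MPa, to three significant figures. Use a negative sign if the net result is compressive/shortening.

Internal axial forces (sectioning from the free end, tension +): N_CD = 39.9 kN, N_BC = 21 kN, N_AB = 12.77 kN.
A_CD = 325.3 mm².
σ_CD = N_CD/A_CD = 39900/325.3 = 122.6 MPa.

123 MPa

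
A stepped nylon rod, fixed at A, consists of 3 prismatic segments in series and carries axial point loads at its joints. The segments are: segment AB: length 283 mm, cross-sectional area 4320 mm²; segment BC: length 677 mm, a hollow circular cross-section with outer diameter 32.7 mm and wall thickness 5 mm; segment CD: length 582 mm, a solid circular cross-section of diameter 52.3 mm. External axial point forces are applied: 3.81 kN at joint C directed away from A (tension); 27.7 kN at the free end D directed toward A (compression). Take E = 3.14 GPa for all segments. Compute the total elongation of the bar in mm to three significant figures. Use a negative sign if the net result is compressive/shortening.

Internal axial forces (sectioning from the free end, tension +): N_CD = -27.7 kN, N_BC = -23.89 kN, N_AB = -23.89 kN.
A_BC = 435.1 mm².
A_CD = 2148 mm².
δ_AB = -23890·283/(4320·3140) = -0.4984 mm
δ_BC = -23890·677/(435.1·3140) = -11.84 mm
δ_CD = -27700·582/(2148·3140) = -2.39 mm
δ = Σδ_i = -14.73 mm.

-14.7 mm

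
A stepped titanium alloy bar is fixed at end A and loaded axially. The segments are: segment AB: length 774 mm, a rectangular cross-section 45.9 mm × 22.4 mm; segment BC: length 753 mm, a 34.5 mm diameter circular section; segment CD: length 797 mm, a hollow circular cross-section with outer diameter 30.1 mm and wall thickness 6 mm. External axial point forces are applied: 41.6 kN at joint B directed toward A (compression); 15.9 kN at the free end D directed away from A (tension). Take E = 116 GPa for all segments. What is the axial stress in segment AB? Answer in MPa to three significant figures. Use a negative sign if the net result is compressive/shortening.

-25.0 MPa

Internal axial forces (sectioning from the free end, tension +): N_CD = 15.9 kN, N_BC = 15.9 kN, N_AB = -25.7 kN.
A_AB = 1028 mm².
σ_AB = N_AB/A_AB = -25700/1028 = -25 MPa.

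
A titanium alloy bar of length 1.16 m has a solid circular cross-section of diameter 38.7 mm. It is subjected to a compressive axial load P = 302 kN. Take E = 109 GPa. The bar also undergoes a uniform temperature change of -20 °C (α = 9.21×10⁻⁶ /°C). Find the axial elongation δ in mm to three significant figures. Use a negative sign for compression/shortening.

-2.95 mm

A = 1176 mm².
δ_mech = NL/(AE) = -302000·1160/(1176·109000) = -2.732 mm.
δ_thermal = αLΔT = 9.21e-6·1160·-20 = -0.2137 mm.
δ = δ_mech + δ_thermal = -2.946 mm.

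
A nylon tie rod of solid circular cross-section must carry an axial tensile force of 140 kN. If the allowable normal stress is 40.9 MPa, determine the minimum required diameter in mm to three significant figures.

66.0 mm

Required area A ≥ P/σ_allow = 140000/40.9 = 3423 mm².
For a solid circular section, d ≥ √(4A/π) = 66.02 mm.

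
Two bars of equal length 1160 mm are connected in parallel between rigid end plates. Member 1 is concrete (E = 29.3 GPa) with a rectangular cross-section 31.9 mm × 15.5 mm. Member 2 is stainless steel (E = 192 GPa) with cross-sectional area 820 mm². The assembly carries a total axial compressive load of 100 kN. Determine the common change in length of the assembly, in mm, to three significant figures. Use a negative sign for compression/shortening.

-0.675 mm

A_1 = 494.4 mm².
Equal strain + equilibrium ⇒ each member carries load in proportion to AE: A₁E₁ = 14490000 N, A₂E₂ = 157400000 N, ΣAE = 171900000 N.
δ = PL/ΣAE = -100000·1160/171900000 = -0.6747 mm.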